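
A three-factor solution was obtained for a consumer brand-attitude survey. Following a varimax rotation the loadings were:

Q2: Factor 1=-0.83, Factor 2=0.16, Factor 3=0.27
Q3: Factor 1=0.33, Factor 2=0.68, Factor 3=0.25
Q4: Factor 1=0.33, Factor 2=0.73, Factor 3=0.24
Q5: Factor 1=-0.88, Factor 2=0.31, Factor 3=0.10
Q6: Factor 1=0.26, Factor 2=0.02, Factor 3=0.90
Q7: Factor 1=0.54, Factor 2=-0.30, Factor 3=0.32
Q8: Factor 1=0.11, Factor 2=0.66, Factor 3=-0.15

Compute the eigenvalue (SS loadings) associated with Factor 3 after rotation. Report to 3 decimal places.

1.138

SS loadings for Factor 3 = 0.27² + 0.25² + 0.24² + 0.10² + 0.90² + 0.32² + (-0.15)² = 0.0729 + 0.0625 + 0.0576 + 0.0100 + 0.8100 + 0.1024 + 0.0225 = 1.1379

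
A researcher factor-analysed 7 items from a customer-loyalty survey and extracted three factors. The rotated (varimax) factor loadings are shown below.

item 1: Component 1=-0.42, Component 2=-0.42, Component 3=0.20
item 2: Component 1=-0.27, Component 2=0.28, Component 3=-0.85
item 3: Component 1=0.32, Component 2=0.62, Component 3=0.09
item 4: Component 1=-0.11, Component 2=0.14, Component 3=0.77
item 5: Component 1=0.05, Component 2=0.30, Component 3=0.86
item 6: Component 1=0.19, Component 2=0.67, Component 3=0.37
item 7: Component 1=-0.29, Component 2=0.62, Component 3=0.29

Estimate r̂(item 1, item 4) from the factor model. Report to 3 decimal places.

0.141

r̂ = Σ λ_i·λ_j across factors = (-0.42)(-0.11) + (-0.42)(0.14) + (0.20)(0.77)
  = +0.0462 -0.0588 +0.1540 = 0.1414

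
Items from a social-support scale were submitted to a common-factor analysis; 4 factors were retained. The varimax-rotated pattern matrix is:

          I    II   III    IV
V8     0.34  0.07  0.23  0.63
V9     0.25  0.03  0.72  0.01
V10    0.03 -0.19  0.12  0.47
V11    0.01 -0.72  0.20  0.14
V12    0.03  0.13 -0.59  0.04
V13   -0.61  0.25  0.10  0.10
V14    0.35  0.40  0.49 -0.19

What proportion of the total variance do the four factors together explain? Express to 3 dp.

SS loadings by factor: 0.6746, 0.7997, 1.2239, 0.6852; total = 3.3834.
Total variance with 7 standardized items is 7, so the solution explains 3.3834/7 = 0.4833.

0.483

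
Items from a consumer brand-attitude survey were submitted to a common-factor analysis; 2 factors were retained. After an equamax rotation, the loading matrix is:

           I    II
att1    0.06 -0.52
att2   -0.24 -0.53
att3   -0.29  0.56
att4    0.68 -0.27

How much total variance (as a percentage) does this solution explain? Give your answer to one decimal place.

38.6%

Communalities: 0.2740, 0.3385, 0.3977, 0.5353; Σh² = 1.5455.
Total variance with 4 standardized items is 4, so the solution explains 1.5455/4 = 0.3864 = 38.64%.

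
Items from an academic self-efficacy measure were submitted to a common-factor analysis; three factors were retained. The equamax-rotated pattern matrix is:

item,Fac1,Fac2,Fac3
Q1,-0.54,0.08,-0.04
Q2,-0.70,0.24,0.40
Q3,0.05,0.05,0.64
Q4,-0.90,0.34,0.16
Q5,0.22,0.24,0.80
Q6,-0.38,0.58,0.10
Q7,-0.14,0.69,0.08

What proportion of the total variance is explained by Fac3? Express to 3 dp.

SS loadings for Fac3 = (-0.04)² + 0.40² + 0.64² + 0.16² + 0.80² + 0.10² + 0.08² = 1.2532
Proportion of variance = 1.2532 / 7 = 0.1790.

0.179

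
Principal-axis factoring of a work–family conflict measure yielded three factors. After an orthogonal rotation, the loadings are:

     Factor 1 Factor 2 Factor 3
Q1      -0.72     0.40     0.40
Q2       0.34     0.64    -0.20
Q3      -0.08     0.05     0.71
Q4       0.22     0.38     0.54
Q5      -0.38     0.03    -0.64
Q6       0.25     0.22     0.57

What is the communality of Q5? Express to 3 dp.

h² = (-0.38)² + 0.03² + (-0.64)² = 0.1444 + 0.0009 + 0.4096 = 0.5549

0.555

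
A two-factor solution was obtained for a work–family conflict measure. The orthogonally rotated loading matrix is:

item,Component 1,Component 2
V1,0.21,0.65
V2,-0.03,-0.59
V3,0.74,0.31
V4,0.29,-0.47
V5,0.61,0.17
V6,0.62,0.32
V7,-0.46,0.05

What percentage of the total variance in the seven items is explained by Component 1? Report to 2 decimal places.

SS loadings for Component 1 = 0.21² + (-0.03)² + 0.74² + 0.29² + 0.61² + 0.62² + (-0.46)² = 1.6448
With 7 standardized items, total variance = 7. Proportion = 1.6448/7 = 0.2350 → 23.50%.

23.50%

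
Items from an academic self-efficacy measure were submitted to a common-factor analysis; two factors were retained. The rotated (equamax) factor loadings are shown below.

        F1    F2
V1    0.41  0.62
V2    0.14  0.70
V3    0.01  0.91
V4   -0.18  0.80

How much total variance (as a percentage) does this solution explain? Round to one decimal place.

SS loadings by factor: 0.2202, 2.3425; total = 2.5627.
Total variance with 4 standardized items is 4, so the solution explains 2.5627/4 = 0.6407 = 64.07%.

64.1%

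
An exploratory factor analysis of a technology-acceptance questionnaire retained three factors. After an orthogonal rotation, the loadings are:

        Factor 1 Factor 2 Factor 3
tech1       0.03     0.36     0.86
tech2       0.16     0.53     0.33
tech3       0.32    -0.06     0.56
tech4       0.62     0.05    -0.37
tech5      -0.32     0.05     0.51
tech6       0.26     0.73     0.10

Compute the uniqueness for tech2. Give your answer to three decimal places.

0.585

h² = 0.16² + 0.53² + 0.33² = 0.0256 + 0.2809 + 0.1089 = 0.4154
Uniqueness u² = 1 − h² = 1 − 0.4154 = 0.5846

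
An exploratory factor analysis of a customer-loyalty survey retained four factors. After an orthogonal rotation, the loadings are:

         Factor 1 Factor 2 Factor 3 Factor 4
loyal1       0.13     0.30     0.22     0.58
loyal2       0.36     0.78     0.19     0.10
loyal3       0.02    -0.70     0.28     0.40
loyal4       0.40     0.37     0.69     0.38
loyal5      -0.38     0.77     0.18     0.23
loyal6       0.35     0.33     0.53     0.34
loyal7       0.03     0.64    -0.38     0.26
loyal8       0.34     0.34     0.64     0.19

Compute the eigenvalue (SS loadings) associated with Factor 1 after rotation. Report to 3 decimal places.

SS loadings for Factor 1 = 0.13² + 0.36² + 0.02² + 0.40² + (-0.38)² + 0.35² + 0.03² + 0.34² = 0.0169 + 0.1296 + 0.0004 + 0.1600 + 0.1444 + 0.1225 + 0.0009 + 0.1156 = 0.6903

0.690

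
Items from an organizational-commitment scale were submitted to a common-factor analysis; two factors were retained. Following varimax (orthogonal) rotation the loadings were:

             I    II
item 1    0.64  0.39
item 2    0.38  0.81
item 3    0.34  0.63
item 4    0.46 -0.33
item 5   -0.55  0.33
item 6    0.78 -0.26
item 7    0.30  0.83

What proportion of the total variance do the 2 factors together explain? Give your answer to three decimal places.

SS loadings by factor: 1.8821, 2.1794; total = 4.0615.
Total variance with 7 standardized items is 7, so the solution explains 4.0615/7 = 0.5802.

0.580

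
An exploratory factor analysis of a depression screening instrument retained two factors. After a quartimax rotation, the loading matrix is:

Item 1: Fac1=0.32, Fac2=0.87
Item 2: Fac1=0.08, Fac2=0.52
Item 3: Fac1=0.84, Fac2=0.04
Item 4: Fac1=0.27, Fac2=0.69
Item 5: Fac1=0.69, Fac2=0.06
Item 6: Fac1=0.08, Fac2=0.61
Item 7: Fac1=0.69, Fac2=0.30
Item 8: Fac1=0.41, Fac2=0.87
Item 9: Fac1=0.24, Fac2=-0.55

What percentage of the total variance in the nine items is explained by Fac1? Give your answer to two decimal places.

23.02%

SS loadings for Fac1 = 0.32² + 0.08² + 0.84² + 0.27² + 0.69² + 0.08² + 0.69² + 0.41² + 0.24² = 2.0716
With 9 standardized items, total variance = 9. Proportion = 2.0716/9 = 0.2302 → 23.02%.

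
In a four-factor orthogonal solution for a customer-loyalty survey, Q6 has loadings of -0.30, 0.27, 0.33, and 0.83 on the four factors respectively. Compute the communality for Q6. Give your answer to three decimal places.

0.961

h² = (-0.30)² + 0.27² + 0.33² + 0.83² = 0.0900 + 0.0729 + 0.1089 + 0.6889 = 0.9607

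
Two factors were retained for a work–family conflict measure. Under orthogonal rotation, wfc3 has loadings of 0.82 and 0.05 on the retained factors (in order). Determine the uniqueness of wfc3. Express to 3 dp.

0.325

h² = 0.82² + 0.05² = 0.6724 + 0.0025 = 0.6749
Uniqueness u² = 1 − h² = 1 − 0.6749 = 0.3251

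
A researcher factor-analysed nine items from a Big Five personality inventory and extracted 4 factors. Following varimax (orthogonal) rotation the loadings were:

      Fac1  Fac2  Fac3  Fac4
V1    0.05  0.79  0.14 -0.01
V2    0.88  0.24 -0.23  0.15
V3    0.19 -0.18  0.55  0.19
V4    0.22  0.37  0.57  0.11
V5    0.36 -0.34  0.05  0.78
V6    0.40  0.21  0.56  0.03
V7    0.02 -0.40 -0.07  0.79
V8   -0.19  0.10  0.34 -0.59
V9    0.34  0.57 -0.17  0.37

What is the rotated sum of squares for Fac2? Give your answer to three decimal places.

SS loadings for Fac2 = 0.79² + 0.24² + (-0.18)² + 0.37² + (-0.34)² + 0.21² + (-0.40)² + 0.10² + 0.57² = 0.6241 + 0.0576 + 0.0324 + 0.1369 + 0.1156 + 0.0441 + 0.1600 + 0.0100 + 0.3249 = 1.5056

1.506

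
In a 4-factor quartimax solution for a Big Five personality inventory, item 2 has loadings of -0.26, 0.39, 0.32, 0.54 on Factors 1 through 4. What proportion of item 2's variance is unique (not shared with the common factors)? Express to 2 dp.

0.39

h² = (-0.26)² + 0.39² + 0.32² + 0.54² = 0.0676 + 0.1521 + 0.1024 + 0.2916 = 0.6137
Uniqueness u² = 1 − h² = 1 − 0.6137 = 0.3863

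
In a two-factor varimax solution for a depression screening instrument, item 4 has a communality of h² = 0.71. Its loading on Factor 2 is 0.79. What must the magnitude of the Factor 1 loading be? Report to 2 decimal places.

0.29

Under orthogonal rotation h² = Σλ², so λ_Factor 1² = h² − (0.6241) = 0.71 − 0.6241 = 0.0859.
|λ| = √0.0859 = 0.2931.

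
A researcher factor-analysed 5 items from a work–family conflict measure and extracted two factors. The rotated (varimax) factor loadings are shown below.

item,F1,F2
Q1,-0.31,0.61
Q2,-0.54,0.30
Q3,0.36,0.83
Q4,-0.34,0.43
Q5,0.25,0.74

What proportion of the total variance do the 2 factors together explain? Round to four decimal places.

Communalities: 0.4682, 0.3816, 0.8185, 0.3005, 0.6101; Σh² = 2.5789.
Total variance with 5 standardized items is 5, so the solution explains 2.5789/5 = 0.5158.

0.5158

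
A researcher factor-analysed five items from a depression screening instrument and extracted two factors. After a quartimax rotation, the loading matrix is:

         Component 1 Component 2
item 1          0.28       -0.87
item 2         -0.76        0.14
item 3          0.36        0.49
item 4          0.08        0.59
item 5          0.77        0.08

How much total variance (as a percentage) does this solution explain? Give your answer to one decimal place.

55.1%

SS loadings by factor: 1.3849, 1.3711; total = 2.7560.
Total variance with 5 standardized items is 5, so the solution explains 2.7560/5 = 0.5512 = 55.12%.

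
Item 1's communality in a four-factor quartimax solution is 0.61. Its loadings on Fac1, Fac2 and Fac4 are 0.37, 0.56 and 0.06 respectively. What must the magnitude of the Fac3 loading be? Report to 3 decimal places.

0.395

Under orthogonal rotation h² = Σλ², so λ_Fac3² = h² − (0.4541) = 0.61 − 0.4541 = 0.1559.
|λ| = √0.1559 = 0.3948.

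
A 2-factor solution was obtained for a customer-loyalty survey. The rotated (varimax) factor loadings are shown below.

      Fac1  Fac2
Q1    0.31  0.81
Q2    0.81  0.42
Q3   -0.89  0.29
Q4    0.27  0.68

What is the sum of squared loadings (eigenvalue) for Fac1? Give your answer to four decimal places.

SS loadings for Fac1 = 0.31² + 0.81² + (-0.89)² + 0.27² = 0.0961 + 0.6561 + 0.7921 + 0.0729 = 1.6172

1.6172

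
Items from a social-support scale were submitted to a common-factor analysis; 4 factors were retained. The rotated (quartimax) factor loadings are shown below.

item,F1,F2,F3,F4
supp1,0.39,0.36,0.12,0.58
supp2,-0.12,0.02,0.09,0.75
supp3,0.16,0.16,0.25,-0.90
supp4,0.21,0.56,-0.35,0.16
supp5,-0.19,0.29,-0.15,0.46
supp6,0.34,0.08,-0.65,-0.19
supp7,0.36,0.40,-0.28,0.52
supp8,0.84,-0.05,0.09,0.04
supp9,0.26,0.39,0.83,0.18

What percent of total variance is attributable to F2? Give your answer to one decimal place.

SS loadings for F2 = 0.36² + 0.02² + 0.16² + 0.56² + 0.29² + 0.08² + 0.40² + (-0.05)² + 0.39² = 0.8743
With 9 standardized items, total variance = 9. Proportion = 0.8743/9 = 0.0971 → 9.71%.

9.7%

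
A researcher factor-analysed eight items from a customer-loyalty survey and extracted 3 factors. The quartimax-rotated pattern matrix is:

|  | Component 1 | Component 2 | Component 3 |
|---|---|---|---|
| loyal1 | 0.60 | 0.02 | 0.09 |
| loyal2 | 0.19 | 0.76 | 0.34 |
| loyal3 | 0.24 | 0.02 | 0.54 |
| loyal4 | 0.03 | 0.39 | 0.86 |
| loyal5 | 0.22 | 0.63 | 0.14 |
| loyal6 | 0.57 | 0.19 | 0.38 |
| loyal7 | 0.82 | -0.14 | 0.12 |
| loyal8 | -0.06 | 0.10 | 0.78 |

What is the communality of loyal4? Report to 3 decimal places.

h² = 0.03² + 0.39² + 0.86² = 0.0009 + 0.1521 + 0.7396 = 0.8926

0.893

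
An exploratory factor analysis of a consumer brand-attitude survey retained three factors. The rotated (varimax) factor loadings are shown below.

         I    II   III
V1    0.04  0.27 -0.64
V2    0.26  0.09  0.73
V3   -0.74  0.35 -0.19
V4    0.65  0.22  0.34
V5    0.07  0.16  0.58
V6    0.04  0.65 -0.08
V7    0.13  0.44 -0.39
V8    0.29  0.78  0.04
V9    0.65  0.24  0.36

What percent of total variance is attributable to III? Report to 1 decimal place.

19.1%

SS loadings for III = (-0.64)² + 0.73² + (-0.19)² + 0.34² + 0.58² + (-0.08)² + (-0.39)² + 0.04² + 0.36² = 1.7203
With 9 standardized items, total variance = 9. Proportion = 1.7203/9 = 0.1911 → 19.11%.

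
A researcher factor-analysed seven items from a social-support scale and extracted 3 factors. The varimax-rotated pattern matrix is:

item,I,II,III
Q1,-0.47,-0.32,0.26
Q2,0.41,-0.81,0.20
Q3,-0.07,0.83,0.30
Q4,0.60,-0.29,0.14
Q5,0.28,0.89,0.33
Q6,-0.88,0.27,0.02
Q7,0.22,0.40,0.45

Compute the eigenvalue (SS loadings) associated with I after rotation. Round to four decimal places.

SS loadings for I = (-0.47)² + 0.41² + (-0.07)² + 0.60² + 0.28² + (-0.88)² + 0.22² = 0.2209 + 0.1681 + 0.0049 + 0.3600 + 0.0784 + 0.7744 + 0.0484 = 1.6551

1.6551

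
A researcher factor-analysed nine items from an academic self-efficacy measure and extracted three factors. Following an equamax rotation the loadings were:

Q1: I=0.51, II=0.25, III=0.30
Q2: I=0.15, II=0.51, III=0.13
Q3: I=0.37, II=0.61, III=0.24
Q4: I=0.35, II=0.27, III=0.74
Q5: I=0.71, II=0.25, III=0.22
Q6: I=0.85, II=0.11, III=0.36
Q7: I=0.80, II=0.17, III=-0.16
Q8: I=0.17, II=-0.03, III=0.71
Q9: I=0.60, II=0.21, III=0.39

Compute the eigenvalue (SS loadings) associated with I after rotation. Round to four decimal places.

SS loadings for I = 0.51² + 0.15² + 0.37² + 0.35² + 0.71² + 0.85² + 0.80² + 0.17² + 0.60² = 0.2601 + 0.0225 + 0.1369 + 0.1225 + 0.5041 + 0.7225 + 0.6400 + 0.0289 + 0.3600 = 2.7975

2.7975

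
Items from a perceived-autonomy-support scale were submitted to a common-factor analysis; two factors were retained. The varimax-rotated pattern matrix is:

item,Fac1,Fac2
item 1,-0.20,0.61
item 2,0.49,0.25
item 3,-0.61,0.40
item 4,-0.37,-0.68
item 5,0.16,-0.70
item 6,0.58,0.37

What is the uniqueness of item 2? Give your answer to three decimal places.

0.697

h² = 0.49² + 0.25² = 0.2401 + 0.0625 = 0.3026
Uniqueness u² = 1 − h² = 1 − 0.3026 = 0.6974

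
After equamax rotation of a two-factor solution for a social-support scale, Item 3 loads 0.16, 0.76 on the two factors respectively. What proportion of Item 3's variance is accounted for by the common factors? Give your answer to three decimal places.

0.603

h² = 0.16² + 0.76² = 0.0256 + 0.5776 = 0.6032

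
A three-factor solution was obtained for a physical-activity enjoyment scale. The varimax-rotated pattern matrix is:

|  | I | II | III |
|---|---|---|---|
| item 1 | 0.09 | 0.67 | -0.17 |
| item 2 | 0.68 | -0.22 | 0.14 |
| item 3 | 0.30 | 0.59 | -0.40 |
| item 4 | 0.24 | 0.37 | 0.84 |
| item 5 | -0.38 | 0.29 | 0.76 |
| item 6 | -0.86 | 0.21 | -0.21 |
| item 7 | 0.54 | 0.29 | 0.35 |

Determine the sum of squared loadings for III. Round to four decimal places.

SS loadings for III = (-0.17)² + 0.14² + (-0.40)² + 0.84² + 0.76² + (-0.21)² + 0.35² = 0.0289 + 0.0196 + 0.1600 + 0.7056 + 0.5776 + 0.0441 + 0.1225 = 1.6583

1.6583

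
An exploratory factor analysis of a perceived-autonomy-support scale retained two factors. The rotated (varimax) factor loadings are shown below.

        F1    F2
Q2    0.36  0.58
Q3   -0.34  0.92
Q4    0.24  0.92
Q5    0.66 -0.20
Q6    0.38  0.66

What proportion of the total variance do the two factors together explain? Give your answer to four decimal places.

0.6775

Communalities: 0.4660, 0.9620, 0.9040, 0.4756, 0.5800; Σh² = 3.3876.
Total variance with 5 standardized items is 5, so the solution explains 3.3876/5 = 0.6775.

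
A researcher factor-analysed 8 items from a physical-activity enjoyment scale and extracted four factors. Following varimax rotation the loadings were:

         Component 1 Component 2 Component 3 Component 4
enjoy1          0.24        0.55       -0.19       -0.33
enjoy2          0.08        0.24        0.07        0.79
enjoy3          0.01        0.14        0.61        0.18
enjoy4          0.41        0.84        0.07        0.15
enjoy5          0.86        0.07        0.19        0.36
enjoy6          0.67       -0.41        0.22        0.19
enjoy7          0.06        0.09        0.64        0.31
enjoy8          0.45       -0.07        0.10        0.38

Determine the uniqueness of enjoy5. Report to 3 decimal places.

h² = 0.86² + 0.07² + 0.19² + 0.36² = 0.7396 + 0.0049 + 0.0361 + 0.1296 = 0.9102
Uniqueness u² = 1 − h² = 1 − 0.9102 = 0.0898

0.090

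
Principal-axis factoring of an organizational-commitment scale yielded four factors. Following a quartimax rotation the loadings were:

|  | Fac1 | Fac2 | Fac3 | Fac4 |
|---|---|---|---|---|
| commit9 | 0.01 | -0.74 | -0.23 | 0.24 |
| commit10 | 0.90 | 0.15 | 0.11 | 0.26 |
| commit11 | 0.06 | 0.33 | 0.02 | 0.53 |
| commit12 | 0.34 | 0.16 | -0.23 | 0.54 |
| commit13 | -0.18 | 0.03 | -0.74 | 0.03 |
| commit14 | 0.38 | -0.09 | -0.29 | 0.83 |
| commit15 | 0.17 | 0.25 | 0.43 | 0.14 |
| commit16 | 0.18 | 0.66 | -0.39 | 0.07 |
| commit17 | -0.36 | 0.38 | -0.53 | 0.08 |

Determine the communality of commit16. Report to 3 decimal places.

h² = 0.18² + 0.66² + (-0.39)² + 0.07² = 0.0324 + 0.4356 + 0.1521 + 0.0049 = 0.6250

0.625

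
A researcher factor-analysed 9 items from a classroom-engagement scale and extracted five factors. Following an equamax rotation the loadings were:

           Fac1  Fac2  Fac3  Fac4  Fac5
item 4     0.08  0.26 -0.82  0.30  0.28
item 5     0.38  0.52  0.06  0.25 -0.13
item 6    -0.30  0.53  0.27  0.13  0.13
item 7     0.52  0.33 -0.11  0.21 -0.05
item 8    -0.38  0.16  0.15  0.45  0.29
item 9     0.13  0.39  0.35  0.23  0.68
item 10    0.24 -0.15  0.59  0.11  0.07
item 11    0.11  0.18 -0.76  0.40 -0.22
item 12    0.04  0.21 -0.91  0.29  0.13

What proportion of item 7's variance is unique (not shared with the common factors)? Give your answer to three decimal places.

0.562

h² = 0.52² + 0.33² + (-0.11)² + 0.21² + (-0.05)² = 0.2704 + 0.1089 + 0.0121 + 0.0441 + 0.0025 = 0.4380
Uniqueness u² = 1 − h² = 1 − 0.4380 = 0.5620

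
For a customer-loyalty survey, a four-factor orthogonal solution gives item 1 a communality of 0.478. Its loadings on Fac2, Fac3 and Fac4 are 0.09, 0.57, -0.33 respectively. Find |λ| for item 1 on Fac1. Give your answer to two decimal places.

Under orthogonal rotation h² = Σλ², so λ_Fac1² = h² − (0.4419) = 0.478 − 0.4419 = 0.0361.
|λ| = √0.0361 = 0.1900.

0.19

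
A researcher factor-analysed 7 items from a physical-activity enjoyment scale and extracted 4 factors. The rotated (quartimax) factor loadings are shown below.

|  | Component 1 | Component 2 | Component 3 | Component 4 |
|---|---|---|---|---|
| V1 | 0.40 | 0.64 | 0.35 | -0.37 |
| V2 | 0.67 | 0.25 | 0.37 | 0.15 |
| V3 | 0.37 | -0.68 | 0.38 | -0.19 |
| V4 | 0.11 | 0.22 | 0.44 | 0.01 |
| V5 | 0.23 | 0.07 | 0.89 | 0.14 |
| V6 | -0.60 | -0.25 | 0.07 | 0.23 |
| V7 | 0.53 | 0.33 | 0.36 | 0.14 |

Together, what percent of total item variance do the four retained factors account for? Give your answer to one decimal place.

Communalities: 0.8290, 0.6708, 0.7798, 0.2542, 0.8695, 0.4803, 0.5390; Σh² = 4.4226.
Total variance with 7 standardized items is 7, so the solution explains 4.4226/7 = 0.6318 = 63.18%.

63.2%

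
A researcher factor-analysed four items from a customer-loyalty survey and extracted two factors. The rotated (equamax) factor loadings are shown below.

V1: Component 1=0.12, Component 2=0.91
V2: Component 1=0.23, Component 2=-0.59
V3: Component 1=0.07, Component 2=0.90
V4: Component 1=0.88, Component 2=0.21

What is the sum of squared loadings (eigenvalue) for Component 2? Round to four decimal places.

SS loadings for Component 2 = 0.91² + (-0.59)² + 0.90² + 0.21² = 0.8281 + 0.3481 + 0.8100 + 0.0441 = 2.0303

2.0303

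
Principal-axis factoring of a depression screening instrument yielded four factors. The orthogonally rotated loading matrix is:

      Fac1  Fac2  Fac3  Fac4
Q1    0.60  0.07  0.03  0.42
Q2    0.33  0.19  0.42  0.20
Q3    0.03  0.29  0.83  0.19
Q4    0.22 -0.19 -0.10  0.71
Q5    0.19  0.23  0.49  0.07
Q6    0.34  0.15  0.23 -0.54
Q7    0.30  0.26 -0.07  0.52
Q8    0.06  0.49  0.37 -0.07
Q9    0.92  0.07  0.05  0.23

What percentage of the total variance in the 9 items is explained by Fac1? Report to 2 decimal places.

SS loadings for Fac1 = 0.60² + 0.33² + 0.03² + 0.22² + 0.19² + 0.34² + 0.30² + 0.06² + 0.92² = 1.6099
With 9 standardized items, total variance = 9. Proportion = 1.6099/9 = 0.1789 → 17.89%.

17.89%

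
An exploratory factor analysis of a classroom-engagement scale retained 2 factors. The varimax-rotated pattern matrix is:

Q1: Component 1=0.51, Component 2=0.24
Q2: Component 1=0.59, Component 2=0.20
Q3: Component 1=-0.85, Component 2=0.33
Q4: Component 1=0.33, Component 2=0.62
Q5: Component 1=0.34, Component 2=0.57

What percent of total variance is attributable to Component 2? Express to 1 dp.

SS loadings for Component 2 = 0.24² + 0.20² + 0.33² + 0.62² + 0.57² = 0.9158
With 5 standardized items, total variance = 5. Proportion = 0.9158/5 = 0.1832 → 18.32%.

18.3%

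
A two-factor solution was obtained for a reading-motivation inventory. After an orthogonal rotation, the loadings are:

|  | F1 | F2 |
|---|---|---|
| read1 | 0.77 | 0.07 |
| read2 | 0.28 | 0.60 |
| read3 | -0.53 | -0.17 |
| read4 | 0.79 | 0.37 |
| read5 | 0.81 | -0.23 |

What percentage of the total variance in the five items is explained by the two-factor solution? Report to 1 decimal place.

SS loadings by factor: 2.2324, 0.5836; total = 2.8160.
Total variance with 5 standardized items is 5, so the solution explains 2.8160/5 = 0.5632 = 56.32%.

56.3%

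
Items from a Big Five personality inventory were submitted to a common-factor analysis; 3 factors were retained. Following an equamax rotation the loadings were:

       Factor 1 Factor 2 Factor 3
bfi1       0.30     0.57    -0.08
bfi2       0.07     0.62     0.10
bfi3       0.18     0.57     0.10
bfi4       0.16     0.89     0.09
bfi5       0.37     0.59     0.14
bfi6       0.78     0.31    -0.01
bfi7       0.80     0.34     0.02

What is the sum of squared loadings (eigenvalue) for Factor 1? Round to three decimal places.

1.538

SS loadings for Factor 1 = 0.30² + 0.07² + 0.18² + 0.16² + 0.37² + 0.78² + 0.80² = 0.0900 + 0.0049 + 0.0324 + 0.0256 + 0.1369 + 0.6084 + 0.6400 = 1.5382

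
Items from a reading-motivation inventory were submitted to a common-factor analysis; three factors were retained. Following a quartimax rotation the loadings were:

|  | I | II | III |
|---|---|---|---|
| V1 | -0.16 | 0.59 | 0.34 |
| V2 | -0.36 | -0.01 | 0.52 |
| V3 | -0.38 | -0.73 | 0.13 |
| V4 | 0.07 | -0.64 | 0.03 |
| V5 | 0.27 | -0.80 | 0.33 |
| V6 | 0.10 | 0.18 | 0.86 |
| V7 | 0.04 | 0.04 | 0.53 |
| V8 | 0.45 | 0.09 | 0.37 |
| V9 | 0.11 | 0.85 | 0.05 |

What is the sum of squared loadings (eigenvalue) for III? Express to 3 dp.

1.673

SS loadings for III = 0.34² + 0.52² + 0.13² + 0.03² + 0.33² + 0.86² + 0.53² + 0.37² + 0.05² = 0.1156 + 0.2704 + 0.0169 + 0.0009 + 0.1089 + 0.7396 + 0.2809 + 0.1369 + 0.0025 = 1.6726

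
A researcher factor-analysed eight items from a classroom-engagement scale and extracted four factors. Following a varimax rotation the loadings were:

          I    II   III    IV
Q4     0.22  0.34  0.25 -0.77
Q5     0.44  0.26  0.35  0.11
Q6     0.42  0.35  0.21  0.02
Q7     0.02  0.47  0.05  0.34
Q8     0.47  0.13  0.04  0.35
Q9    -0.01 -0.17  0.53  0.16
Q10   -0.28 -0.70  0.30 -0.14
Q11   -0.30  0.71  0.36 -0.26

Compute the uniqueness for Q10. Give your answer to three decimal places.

h² = (-0.28)² + (-0.70)² + 0.30² + (-0.14)² = 0.0784 + 0.4900 + 0.0900 + 0.0196 = 0.6780
Uniqueness u² = 1 − h² = 1 − 0.6780 = 0.3220

0.322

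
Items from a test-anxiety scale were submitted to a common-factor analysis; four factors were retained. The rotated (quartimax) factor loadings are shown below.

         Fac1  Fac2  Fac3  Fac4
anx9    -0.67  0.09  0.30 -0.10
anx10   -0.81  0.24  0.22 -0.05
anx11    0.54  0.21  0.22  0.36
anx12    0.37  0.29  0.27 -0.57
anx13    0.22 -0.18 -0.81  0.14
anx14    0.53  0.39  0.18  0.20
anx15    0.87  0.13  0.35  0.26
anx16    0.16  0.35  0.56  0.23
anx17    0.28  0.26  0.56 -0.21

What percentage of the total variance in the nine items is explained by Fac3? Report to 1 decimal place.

SS loadings for Fac3 = 0.30² + 0.22² + 0.22² + 0.27² + (-0.81)² + 0.18² + 0.35² + 0.56² + 0.56² = 1.6979
With 9 standardized items, total variance = 9. Proportion = 1.6979/9 = 0.1887 → 18.87%.

18.9%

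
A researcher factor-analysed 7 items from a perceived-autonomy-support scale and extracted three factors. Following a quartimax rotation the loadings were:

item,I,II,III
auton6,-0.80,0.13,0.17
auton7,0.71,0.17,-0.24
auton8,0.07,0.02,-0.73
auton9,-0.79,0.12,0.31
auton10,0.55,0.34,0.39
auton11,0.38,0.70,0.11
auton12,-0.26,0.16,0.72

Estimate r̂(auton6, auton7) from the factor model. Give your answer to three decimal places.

r̂ = Σ λ_i·λ_j across factors = (-0.80)(0.71) + (0.13)(0.17) + (0.17)(-0.24)
  = -0.5680 +0.0221 -0.0408 = -0.5867

-0.587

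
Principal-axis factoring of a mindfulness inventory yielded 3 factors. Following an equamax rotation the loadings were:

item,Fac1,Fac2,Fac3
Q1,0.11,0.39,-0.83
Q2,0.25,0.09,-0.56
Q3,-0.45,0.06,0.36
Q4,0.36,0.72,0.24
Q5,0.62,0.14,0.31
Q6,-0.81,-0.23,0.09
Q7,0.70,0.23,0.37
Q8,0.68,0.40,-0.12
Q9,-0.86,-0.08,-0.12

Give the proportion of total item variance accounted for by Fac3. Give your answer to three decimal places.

SS loadings for Fac3 = (-0.83)² + (-0.56)² + 0.36² + 0.24² + 0.31² + 0.09² + 0.37² + (-0.12)² + (-0.12)² = 1.4596
Proportion of variance = 1.4596 / 9 = 0.1622.

0.162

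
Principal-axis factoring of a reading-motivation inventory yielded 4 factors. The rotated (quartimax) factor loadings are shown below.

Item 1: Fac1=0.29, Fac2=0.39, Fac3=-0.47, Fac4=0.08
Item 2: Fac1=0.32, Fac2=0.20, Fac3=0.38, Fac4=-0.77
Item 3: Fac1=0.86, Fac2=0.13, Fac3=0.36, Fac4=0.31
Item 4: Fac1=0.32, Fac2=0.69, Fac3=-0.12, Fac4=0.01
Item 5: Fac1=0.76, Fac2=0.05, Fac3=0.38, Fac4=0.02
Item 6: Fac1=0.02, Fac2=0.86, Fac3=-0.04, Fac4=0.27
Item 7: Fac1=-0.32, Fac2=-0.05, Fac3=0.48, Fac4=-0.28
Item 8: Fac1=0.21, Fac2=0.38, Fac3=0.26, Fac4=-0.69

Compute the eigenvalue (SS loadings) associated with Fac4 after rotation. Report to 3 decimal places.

SS loadings for Fac4 = 0.08² + (-0.77)² + 0.31² + 0.01² + 0.02² + 0.27² + (-0.28)² + (-0.69)² = 0.0064 + 0.5929 + 0.0961 + 0.0001 + 0.0004 + 0.0729 + 0.0784 + 0.4761 = 1.3233

1.323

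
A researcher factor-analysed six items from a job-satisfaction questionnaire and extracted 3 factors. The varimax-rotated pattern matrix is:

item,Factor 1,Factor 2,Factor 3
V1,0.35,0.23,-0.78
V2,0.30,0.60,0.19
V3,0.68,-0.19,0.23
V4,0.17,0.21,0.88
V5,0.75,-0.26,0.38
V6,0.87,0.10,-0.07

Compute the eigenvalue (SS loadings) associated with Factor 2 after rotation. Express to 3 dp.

0.571

SS loadings for Factor 2 = 0.23² + 0.60² + (-0.19)² + 0.21² + (-0.26)² + 0.10² = 0.0529 + 0.3600 + 0.0361 + 0.0441 + 0.0676 + 0.0100 = 0.5707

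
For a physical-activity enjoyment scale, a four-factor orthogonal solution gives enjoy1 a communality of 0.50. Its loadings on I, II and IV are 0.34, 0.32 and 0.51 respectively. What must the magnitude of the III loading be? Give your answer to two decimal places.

0.15

Under orthogonal rotation h² = Σλ², so λ_III² = h² − (0.4781) = 0.50 − 0.4781 = 0.0219.
|λ| = √0.0219 = 0.1480.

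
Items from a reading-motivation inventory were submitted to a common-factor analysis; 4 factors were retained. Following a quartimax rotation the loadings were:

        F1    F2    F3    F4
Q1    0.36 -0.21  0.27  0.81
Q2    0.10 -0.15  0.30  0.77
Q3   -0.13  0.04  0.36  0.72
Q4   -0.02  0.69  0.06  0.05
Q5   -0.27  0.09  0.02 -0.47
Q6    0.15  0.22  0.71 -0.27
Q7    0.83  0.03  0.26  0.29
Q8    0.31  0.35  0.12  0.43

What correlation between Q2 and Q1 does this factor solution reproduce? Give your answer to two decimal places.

0.77

r̂ = Σ λ_i·λ_j across factors = (0.10)(0.36) + (-0.15)(-0.21) + (0.30)(0.27) + (0.77)(0.81)
  = +0.0360 +0.0315 +0.0810 +0.6237 = 0.7722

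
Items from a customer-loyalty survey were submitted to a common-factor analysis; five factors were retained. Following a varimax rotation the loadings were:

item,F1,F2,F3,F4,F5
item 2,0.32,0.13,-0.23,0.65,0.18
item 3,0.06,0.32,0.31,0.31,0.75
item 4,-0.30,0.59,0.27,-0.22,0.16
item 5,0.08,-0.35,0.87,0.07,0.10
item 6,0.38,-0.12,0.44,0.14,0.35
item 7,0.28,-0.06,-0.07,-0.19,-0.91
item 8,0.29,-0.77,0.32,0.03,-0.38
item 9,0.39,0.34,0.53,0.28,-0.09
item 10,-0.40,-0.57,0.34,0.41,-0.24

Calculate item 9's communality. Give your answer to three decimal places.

0.635

h² = 0.39² + 0.34² + 0.53² + 0.28² + (-0.09)² = 0.1521 + 0.1156 + 0.2809 + 0.0784 + 0.0081 = 0.6351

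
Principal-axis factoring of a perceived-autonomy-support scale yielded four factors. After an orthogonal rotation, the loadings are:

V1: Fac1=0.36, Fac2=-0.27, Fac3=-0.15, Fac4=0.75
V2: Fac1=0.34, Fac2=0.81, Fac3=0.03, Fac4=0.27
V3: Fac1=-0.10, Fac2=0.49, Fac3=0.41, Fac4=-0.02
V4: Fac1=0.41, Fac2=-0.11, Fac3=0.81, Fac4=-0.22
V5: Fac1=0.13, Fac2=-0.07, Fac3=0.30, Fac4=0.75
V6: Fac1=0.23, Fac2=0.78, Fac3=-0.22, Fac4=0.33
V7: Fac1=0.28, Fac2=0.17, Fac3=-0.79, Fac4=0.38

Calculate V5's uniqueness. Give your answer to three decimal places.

0.326

h² = 0.13² + (-0.07)² + 0.30² + 0.75² = 0.0169 + 0.0049 + 0.0900 + 0.5625 = 0.6743
Uniqueness u² = 1 − h² = 1 − 0.6743 = 0.3257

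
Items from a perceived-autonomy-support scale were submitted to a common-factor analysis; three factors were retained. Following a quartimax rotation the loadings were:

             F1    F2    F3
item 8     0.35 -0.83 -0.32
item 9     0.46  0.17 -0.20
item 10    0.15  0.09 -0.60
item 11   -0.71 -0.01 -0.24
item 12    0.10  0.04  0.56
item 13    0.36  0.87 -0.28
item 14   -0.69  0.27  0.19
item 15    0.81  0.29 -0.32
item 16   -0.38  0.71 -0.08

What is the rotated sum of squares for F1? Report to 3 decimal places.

SS loadings for F1 = 0.35² + 0.46² + 0.15² + (-0.71)² + 0.10² + 0.36² + (-0.69)² + 0.81² + (-0.38)² = 0.1225 + 0.2116 + 0.0225 + 0.5041 + 0.0100 + 0.1296 + 0.4761 + 0.6561 + 0.1444 = 2.2769

2.277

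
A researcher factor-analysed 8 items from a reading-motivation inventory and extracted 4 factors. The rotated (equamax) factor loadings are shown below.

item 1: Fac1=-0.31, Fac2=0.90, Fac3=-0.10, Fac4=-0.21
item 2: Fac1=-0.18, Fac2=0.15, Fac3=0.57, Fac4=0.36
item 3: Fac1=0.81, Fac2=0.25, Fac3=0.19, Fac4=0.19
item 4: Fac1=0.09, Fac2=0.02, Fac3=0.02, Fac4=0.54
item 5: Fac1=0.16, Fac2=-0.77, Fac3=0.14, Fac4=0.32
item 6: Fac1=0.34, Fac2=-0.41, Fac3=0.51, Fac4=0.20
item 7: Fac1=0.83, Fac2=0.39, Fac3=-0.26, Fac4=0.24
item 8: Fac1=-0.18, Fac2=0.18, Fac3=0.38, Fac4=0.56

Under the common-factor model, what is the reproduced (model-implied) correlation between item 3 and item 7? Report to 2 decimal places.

r̂ = Σ λ_i·λ_j across factors = (0.81)(0.83) + (0.25)(0.39) + (0.19)(-0.26) + (0.19)(0.24)
  = +0.6723 +0.0975 -0.0494 +0.0456 = 0.7660

0.77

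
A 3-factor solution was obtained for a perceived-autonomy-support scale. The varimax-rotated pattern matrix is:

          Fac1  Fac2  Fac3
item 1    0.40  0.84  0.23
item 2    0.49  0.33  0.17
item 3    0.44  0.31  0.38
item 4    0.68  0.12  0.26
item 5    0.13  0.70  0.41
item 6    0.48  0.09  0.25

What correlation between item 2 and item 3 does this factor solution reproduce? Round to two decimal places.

0.38

r̂ = Σ λ_i·λ_j across factors = (0.49)(0.44) + (0.33)(0.31) + (0.17)(0.38)
  = +0.2156 +0.1023 +0.0646 = 0.3825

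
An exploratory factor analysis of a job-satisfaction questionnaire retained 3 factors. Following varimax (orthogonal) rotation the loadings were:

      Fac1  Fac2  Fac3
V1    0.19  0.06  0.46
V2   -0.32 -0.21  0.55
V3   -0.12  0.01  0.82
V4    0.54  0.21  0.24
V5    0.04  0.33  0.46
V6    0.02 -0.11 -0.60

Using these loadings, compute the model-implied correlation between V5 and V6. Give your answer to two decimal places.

-0.31

r̂ = Σ λ_i·λ_j across factors = (0.04)(0.02) + (0.33)(-0.11) + (0.46)(-0.60)
  = +0.0008 -0.0363 -0.2760 = -0.3115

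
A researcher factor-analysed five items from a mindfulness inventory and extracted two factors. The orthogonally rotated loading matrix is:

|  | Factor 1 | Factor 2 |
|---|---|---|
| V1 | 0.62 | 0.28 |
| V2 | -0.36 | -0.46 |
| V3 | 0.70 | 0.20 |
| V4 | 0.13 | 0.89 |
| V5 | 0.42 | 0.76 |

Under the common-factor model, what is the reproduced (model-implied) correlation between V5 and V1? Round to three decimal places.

r̂ = Σ λ_i·λ_j across factors = (0.42)(0.62) + (0.76)(0.28)
  = +0.2604 +0.2128 = 0.4732

0.473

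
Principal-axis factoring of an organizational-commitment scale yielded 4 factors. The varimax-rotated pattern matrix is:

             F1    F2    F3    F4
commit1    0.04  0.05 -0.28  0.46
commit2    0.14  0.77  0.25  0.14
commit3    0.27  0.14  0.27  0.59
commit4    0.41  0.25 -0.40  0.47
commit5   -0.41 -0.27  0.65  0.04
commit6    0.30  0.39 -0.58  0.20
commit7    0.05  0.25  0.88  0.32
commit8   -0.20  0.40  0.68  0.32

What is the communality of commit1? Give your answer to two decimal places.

h² = 0.04² + 0.05² + (-0.28)² + 0.46² = 0.0016 + 0.0025 + 0.0784 + 0.2116 = 0.2941

0.29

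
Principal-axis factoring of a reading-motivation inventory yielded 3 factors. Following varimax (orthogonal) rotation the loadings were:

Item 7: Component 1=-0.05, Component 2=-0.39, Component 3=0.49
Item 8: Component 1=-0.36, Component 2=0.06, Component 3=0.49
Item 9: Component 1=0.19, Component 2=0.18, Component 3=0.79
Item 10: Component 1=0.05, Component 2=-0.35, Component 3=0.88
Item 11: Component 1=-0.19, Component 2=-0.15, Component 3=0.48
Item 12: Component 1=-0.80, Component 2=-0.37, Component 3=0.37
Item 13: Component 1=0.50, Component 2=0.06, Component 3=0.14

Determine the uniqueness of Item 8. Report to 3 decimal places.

0.627

h² = (-0.36)² + 0.06² + 0.49² = 0.1296 + 0.0036 + 0.2401 = 0.3733
Uniqueness u² = 1 − h² = 1 − 0.3733 = 0.6267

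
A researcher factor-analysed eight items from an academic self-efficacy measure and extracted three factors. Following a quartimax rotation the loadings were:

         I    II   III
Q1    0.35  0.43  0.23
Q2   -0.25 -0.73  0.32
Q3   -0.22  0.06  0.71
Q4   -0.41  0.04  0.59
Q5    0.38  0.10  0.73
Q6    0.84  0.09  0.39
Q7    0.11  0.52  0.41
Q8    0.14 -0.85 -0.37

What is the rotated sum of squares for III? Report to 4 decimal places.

SS loadings for III = 0.23² + 0.32² + 0.71² + 0.59² + 0.73² + 0.39² + 0.41² + (-0.37)² = 0.0529 + 0.1024 + 0.5041 + 0.3481 + 0.5329 + 0.1521 + 0.1681 + 0.1369 = 1.9975

1.9975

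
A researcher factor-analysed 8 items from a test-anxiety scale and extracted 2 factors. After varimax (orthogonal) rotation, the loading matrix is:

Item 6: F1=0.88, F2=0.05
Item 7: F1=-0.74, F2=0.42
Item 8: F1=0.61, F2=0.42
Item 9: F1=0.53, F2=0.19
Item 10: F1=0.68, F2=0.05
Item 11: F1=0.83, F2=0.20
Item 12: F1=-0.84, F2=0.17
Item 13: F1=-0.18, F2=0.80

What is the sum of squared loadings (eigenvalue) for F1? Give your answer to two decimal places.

3.86

SS loadings for F1 = 0.88² + (-0.74)² + 0.61² + 0.53² + 0.68² + 0.83² + (-0.84)² + (-0.18)² = 0.7744 + 0.5476 + 0.3721 + 0.2809 + 0.4624 + 0.6889 + 0.7056 + 0.0324 = 3.8643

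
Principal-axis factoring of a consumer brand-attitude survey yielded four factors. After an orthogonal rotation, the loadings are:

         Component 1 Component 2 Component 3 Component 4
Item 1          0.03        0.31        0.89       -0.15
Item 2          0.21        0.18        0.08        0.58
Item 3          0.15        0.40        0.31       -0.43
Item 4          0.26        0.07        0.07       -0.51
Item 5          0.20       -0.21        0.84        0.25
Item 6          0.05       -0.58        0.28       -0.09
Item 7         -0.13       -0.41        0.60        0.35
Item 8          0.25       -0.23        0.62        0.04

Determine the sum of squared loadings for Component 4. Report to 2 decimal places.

SS loadings for Component 4 = (-0.15)² + 0.58² + (-0.43)² + (-0.51)² + 0.25² + (-0.09)² + 0.35² + 0.04² = 0.0225 + 0.3364 + 0.1849 + 0.2601 + 0.0625 + 0.0081 + 0.1225 + 0.0016 = 0.9986

1.00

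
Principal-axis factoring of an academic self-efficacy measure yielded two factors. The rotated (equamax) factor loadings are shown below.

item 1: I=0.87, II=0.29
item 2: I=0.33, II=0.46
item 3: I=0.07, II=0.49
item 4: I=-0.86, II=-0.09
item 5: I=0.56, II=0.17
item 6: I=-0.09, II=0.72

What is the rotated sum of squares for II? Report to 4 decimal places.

SS loadings for II = 0.29² + 0.46² + 0.49² + (-0.09)² + 0.17² + 0.72² = 0.0841 + 0.2116 + 0.2401 + 0.0081 + 0.0289 + 0.5184 = 1.0912

1.0912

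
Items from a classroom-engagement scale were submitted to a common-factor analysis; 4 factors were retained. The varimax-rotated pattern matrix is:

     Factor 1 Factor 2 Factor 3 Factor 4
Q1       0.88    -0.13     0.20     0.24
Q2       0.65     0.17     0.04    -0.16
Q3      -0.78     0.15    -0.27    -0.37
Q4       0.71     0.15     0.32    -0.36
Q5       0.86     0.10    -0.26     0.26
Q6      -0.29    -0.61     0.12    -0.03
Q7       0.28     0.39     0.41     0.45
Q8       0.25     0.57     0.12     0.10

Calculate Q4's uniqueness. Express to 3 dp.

h² = 0.71² + 0.15² + 0.32² + (-0.36)² = 0.5041 + 0.0225 + 0.1024 + 0.1296 = 0.7586
Uniqueness u² = 1 − h² = 1 − 0.7586 = 0.2414

0.241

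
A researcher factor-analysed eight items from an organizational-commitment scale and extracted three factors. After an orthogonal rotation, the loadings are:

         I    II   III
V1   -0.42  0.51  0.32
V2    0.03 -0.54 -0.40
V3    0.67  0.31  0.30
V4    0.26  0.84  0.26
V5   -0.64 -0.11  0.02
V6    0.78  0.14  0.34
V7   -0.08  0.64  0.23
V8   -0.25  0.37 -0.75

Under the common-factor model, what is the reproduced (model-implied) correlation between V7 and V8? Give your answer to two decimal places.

0.08

r̂ = Σ λ_i·λ_j across factors = (-0.08)(-0.25) + (0.64)(0.37) + (0.23)(-0.75)
  = +0.0200 +0.2368 -0.1725 = 0.0843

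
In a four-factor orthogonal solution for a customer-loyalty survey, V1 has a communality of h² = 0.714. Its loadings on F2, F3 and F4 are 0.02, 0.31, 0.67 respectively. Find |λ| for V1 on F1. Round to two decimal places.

Under orthogonal rotation h² = Σλ², so λ_F1² = h² − (0.5454) = 0.714 − 0.5454 = 0.1686.
|λ| = √0.1686 = 0.4106.

0.41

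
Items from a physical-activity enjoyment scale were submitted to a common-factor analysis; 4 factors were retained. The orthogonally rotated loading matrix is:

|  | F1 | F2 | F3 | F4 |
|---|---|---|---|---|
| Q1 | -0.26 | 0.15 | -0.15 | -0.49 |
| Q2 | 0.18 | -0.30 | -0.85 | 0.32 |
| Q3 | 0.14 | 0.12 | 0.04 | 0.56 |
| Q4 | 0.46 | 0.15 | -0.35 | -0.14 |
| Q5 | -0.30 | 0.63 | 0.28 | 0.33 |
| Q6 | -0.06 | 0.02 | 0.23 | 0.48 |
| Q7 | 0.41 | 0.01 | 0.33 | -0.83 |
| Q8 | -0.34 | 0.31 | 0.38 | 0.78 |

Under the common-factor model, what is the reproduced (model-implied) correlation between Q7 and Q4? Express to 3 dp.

0.191

r̂ = Σ λ_i·λ_j across factors = (0.41)(0.46) + (0.01)(0.15) + (0.33)(-0.35) + (-0.83)(-0.14)
  = +0.1886 +0.0015 -0.1155 +0.1162 = 0.1908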